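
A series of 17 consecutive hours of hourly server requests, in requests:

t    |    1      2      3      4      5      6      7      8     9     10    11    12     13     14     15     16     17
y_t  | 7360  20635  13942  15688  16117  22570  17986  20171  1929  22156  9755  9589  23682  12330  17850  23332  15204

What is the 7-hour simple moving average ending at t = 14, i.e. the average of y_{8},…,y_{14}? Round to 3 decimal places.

Sum of periods 8–14: 20171 + 1929 + 22156 + 9755 + 9589 + 23682 + 12330 = 99612
Divide by 7: 99612 / 7 = 14230.286

14230.286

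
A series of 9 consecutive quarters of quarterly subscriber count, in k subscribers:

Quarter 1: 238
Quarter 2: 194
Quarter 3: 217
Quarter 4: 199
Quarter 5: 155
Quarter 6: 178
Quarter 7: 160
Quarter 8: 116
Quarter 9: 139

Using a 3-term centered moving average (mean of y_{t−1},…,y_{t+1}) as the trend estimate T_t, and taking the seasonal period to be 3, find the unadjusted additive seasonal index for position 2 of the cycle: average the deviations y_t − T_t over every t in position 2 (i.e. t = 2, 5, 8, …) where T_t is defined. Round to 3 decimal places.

-22.333

Season position 2 occurs at t = 2, 5, 8 (where T_t is defined).
t=2: T_2 = 216.33333; y_2 − T_2 = 194 − 216.33333 = -22.33333
t=5: T_5 = 177.33333; y_5 − T_5 = 155 − 177.33333 = -22.33333
t=8: T_8 = 138.33333; y_8 − T_8 = 116 − 138.33333 = -22.33333
Mean deviation: (-22.33333 + -22.33333 + -22.33333) / 3 = -22.333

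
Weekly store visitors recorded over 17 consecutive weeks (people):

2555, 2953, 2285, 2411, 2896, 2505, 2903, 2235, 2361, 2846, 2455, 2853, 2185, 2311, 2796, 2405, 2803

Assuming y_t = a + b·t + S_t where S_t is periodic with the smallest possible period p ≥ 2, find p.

5

First differences y_{t+1} − y_t: 398, -668, 126, 485, -391, 398, -668, 126, 485, -391, 398, -668, …
The difference pattern repeats every 5 terms and not for any smaller step, so p = 5.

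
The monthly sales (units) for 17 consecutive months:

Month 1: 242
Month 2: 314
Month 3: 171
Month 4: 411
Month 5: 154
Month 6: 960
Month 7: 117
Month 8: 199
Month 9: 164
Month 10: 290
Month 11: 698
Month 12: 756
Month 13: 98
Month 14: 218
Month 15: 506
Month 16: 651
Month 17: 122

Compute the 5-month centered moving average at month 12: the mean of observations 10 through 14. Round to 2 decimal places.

Sum of periods 10–14: 290 + 698 + 756 + 98 + 218 = 2060
Divide by 5: 2060 / 5 = 412.00

412.00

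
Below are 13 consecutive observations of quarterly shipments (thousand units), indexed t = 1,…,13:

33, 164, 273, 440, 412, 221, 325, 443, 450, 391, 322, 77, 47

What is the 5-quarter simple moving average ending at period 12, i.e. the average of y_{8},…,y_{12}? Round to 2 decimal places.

336.60

Sum of periods 8–12: 443 + 450 + 391 + 322 + 77 = 1683
Divide by 5: 1683 / 5 = 336.60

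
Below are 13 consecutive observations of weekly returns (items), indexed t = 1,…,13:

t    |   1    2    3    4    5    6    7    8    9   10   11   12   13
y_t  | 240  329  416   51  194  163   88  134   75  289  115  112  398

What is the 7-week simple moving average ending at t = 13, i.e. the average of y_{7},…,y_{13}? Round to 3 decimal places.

173.000

Sum of periods 7–13: 88 + 134 + 75 + 289 + 115 + 112 + 398 = 1211
Divide by 7: 1211 / 7 = 173.000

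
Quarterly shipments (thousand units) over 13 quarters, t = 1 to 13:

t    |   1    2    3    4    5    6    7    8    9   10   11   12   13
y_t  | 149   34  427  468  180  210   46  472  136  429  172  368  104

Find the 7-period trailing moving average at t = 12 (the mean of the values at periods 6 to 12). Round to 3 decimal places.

Sum of periods 6–12: 210 + 46 + 472 + 136 + 429 + 172 + 368 = 1833
Divide by 7: 1833 / 7 = 261.857

261.857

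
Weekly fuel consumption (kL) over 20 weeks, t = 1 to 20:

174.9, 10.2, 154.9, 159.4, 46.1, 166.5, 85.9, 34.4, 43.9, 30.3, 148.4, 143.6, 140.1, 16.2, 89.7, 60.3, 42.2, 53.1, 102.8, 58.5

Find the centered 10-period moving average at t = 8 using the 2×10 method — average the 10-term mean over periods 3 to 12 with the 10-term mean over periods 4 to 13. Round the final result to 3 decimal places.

Sum over 3–12: 154.9 + 159.4 + 46.1 + 166.5 + 85.9 + 34.4 + 43.9 + 30.3 + 148.4 + 143.6 = 1013.4
Sum over 4–13: 159.4 + 46.1 + 166.5 + 85.9 + 34.4 + 43.9 + 30.3 + 148.4 + 143.6 + 140.1 = 998.6
CMA at t=8 = (1013.4 + 998.6) / (2·10) = 2012.0 / 20 = 100.600

100.600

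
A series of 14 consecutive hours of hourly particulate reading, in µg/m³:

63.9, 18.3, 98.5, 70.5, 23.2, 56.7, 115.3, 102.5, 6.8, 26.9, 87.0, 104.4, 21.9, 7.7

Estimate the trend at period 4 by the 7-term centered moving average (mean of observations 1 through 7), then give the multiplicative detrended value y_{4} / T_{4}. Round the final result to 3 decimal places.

Trend T_4 = (63.9 + 18.3 + 98.5 + 70.5 + 23.2 + 56.7 + 115.3) / 7 = 446.4/7 = 63.77143
Ratio to trend: 70.5 / 63.77143 = 1.106

1.106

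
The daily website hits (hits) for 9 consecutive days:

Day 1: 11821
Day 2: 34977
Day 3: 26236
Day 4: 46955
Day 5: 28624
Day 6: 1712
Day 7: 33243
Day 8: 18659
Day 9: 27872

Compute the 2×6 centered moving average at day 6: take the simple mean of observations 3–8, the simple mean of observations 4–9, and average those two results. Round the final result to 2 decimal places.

Sum over 3–8: 26236 + 46955 + 28624 + 1712 + 33243 + 18659 = 155429
Sum over 4–9: 46955 + 28624 + 1712 + 33243 + 18659 + 27872 = 157065
CMA at t=6 = (155429 + 157065) / (2·6) = 312494 / 12 = 26041.17

26041.17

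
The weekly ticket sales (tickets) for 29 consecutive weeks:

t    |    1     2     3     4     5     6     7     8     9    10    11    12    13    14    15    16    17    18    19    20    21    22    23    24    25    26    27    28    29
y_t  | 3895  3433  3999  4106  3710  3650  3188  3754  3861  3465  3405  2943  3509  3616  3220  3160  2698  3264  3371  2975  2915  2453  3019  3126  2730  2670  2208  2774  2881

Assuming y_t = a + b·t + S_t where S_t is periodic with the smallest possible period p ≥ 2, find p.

5

First differences y_{t+1} − y_t: -462, 566, 107, -396, -60, -462, 566, 107, -396, -60, -462, 566, …
The difference pattern repeats every 5 terms and not for any smaller step, so p = 5.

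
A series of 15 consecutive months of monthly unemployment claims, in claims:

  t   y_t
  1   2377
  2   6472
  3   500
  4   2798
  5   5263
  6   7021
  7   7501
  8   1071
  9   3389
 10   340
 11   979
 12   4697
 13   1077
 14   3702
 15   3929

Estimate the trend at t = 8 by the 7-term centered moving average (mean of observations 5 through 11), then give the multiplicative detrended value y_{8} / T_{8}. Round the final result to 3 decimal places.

Trend T_8 = (5263 + 7021 + 7501 + 1071 + 3389 + 340 + 979) / 7 = 25564/7 = 3652.00000
Ratio to trend: 1071 / 3652.00000 = 0.293

0.293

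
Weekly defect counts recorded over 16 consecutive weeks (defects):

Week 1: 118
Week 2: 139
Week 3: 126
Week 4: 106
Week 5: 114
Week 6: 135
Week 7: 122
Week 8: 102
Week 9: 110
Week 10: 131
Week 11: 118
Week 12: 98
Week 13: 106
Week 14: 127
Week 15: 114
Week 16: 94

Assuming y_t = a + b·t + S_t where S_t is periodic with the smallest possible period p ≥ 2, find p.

First differences y_{t+1} − y_t: 21, -13, -20, 8, 21, -13, -20, 8, 21, -13, …
The difference pattern repeats every 4 terms and not for any smaller step, so p = 4.

4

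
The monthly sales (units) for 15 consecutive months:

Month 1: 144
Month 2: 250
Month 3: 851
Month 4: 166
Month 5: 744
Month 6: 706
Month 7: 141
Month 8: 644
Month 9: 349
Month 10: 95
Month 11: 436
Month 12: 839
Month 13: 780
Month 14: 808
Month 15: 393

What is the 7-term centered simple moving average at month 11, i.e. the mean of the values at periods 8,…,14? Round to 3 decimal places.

Sum of periods 8–14: 644 + 349 + 95 + 436 + 839 + 780 + 808 = 3951
Divide by 7: 3951 / 7 = 564.429

564.429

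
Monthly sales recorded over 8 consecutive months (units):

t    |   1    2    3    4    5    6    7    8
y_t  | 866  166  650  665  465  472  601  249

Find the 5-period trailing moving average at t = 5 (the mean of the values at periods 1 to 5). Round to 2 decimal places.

562.40

Sum of periods 1–5: 866 + 166 + 650 + 665 + 465 = 2812
Divide by 5: 2812 / 5 = 562.40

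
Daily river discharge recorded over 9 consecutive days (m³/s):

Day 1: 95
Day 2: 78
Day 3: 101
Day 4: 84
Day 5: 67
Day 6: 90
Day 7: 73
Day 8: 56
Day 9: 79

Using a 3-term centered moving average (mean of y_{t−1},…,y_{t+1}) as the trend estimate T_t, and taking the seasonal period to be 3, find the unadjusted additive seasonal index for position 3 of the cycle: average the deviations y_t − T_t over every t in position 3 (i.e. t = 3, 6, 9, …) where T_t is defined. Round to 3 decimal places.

Season position 3 occurs at t = 3, 6 (where T_t is defined).
t=3: T_3 = 87.66667; y_3 − T_3 = 101 − 87.66667 = 13.33333
t=6: T_6 = 76.66667; y_6 − T_6 = 90 − 76.66667 = 13.33333
Mean deviation: (13.33333 + 13.33333) / 2 = 13.333

13.333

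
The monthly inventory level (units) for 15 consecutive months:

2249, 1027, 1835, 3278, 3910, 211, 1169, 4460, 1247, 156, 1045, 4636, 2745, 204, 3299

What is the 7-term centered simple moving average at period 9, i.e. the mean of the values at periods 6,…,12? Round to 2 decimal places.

Sum of periods 6–12: 211 + 1169 + 4460 + 1247 + 156 + 1045 + 4636 = 12924
Divide by 7: 12924 / 7 = 1846.29

1846.29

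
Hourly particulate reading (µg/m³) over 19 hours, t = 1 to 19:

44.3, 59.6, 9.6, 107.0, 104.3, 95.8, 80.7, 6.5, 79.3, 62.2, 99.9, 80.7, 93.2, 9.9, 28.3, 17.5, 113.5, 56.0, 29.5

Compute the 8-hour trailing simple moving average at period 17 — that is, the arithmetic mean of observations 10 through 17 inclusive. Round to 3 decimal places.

63.150

Sum of periods 10–17: 62.2 + 99.9 + 80.7 + 93.2 + 9.9 + 28.3 + 17.5 + 113.5 = 505.2
Divide by 8: 505.2 / 8 = 63.150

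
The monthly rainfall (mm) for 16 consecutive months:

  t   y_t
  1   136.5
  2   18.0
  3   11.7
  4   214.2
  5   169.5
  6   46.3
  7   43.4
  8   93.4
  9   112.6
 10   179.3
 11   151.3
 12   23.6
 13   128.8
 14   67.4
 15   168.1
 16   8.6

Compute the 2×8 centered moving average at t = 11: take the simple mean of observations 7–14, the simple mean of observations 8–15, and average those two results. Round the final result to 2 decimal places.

Sum over 7–14: 43.4 + 93.4 + 112.6 + 179.3 + 151.3 + 23.6 + 128.8 + 67.4 = 799.8
Sum over 8–15: 93.4 + 112.6 + 179.3 + 151.3 + 23.6 + 128.8 + 67.4 + 168.1 = 924.5
CMA at t=11 = (799.8 + 924.5) / (2·8) = 1724.3 / 16 = 107.77

107.77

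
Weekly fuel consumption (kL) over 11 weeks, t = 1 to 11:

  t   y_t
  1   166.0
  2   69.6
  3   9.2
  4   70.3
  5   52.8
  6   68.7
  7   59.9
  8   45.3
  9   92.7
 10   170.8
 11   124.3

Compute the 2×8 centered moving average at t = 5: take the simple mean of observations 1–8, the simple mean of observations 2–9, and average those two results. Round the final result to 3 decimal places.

63.144

Sum over 1–8: 166.0 + 69.6 + 9.2 + 70.3 + 52.8 + 68.7 + 59.9 + 45.3 = 541.8
Sum over 2–9: 69.6 + 9.2 + 70.3 + 52.8 + 68.7 + 59.9 + 45.3 + 92.7 = 468.5
CMA at t=5 = (541.8 + 468.5) / (2·8) = 1010.3 / 16 = 63.144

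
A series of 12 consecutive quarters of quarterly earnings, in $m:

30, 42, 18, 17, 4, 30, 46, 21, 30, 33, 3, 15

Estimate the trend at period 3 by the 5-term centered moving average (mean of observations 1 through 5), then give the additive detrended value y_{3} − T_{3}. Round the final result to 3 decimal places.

Trend T_3 = (30 + 42 + 18 + 17 + 4) / 5 = 111/5 = 22.20000
Detrended value: 18 − 22.20000 = -4.200

-4.200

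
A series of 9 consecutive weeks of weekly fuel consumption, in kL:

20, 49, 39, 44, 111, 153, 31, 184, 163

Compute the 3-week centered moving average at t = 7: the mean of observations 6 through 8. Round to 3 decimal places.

122.667

Sum of periods 6–8: 153 + 31 + 184 = 368
Divide by 3: 368 / 3 = 122.667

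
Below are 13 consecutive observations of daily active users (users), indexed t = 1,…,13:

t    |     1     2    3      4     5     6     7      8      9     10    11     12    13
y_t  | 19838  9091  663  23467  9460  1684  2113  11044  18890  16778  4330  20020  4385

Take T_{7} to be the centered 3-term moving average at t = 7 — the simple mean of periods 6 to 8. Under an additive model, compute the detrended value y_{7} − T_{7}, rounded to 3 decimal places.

Trend T_7 = (1684 + 2113 + 11044) / 3 = 14841/3 = 4947.00000
Detrended value: 2113 − 4947.00000 = -2834.000

-2834.000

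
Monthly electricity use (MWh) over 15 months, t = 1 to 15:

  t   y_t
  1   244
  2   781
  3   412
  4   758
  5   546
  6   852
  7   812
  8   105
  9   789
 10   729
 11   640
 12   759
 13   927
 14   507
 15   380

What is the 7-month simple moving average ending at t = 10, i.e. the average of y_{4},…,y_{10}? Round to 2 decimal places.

655.86

Sum of periods 4–10: 758 + 546 + 852 + 812 + 105 + 789 + 729 = 4591
Divide by 7: 4591 / 7 = 655.86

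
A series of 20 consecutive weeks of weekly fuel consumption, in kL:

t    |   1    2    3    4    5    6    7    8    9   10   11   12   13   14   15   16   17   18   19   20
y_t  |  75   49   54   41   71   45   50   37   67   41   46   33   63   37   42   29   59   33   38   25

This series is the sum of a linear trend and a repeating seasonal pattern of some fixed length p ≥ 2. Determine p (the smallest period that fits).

First differences y_{t+1} − y_t: -26, 5, -13, 30, -26, 5, -13, 30, -26, 5, …
The difference pattern repeats every 4 terms and not for any smaller step, so p = 4.

4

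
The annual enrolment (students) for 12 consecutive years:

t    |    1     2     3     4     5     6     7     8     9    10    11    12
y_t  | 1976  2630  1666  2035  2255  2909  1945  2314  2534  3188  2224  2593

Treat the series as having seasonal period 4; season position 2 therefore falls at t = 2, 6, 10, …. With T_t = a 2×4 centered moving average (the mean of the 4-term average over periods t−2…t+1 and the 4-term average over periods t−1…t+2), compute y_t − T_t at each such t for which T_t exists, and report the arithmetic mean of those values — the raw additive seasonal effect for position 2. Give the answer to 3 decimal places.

588.125

Season position 2 occurs at t = 6, 10 (where T_t is defined).
t=6: T_6 = 2320.87500; y_6 − T_6 = 2909 − 2320.87500 = 588.12500
t=10: T_10 = 2599.87500; y_10 − T_10 = 3188 − 2599.87500 = 588.12500
Mean deviation: (588.12500 + 588.12500) / 2 = 588.125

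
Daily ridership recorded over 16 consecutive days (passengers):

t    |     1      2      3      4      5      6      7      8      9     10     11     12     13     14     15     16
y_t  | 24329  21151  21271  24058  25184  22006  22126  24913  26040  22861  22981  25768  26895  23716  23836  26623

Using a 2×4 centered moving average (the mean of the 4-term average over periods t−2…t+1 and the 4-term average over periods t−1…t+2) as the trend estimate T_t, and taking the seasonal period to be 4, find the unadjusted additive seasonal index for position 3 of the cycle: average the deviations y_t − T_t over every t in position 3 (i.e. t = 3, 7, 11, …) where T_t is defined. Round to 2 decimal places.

-1538.25

Season position 3 occurs at t = 3, 7, 11 (where T_t is defined).
t=3: T_3 = 22809.1250; y_3 − T_3 = 21271 − 22809.1250 = -1538.1250
t=7: T_7 = 23664.2500; y_7 − T_7 = 22126 − 23664.2500 = -1538.2500
t=11: T_11 = 24519.3750; y_11 − T_11 = 22981 − 24519.3750 = -1538.3750
Mean deviation: (-1538.1250 + -1538.2500 + -1538.3750) / 3 = -1538.25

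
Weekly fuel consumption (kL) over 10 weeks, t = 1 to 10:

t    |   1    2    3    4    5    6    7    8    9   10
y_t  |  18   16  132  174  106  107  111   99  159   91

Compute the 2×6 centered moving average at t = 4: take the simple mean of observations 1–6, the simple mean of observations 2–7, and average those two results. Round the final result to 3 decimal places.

Sum over 1–6: 18 + 16 + 132 + 174 + 106 + 107 = 553
Sum over 2–7: 16 + 132 + 174 + 106 + 107 + 111 = 646
CMA at t=4 = (553 + 646) / (2·6) = 1199 / 12 = 99.917

99.917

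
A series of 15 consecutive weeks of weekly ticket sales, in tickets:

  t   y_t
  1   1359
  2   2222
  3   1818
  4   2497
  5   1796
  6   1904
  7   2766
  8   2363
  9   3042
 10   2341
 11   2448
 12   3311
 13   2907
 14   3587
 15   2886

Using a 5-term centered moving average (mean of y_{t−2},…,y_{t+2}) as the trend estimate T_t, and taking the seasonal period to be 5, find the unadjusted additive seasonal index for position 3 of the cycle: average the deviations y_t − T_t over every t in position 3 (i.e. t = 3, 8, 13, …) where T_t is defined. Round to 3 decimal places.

Season position 3 occurs at t = 3, 8, 13 (where T_t is defined).
t=3: T_3 = 1938.40000; y_3 − T_3 = 1818 − 1938.40000 = -120.40000
t=8: T_8 = 2483.20000; y_8 − T_8 = 2363 − 2483.20000 = -120.20000
t=13: T_13 = 3027.80000; y_13 − T_13 = 2907 − 3027.80000 = -120.80000
Mean deviation: (-120.40000 + -120.20000 + -120.80000) / 3 = -120.467

-120.467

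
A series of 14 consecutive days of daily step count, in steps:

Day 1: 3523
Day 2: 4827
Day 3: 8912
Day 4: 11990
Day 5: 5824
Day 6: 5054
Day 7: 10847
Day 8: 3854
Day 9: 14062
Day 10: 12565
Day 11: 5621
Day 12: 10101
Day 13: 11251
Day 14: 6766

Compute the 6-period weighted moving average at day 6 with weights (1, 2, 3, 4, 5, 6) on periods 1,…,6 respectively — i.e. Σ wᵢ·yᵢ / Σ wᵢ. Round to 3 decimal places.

7015.095

Weighted sum: 1·3523 + 2·4827 + 3·8912 + 4·11990 + 5·5824 + 6·5054 = 3523 + 9654 + 26736 + 47960 + 29120 + 30324 = 147317
Weight total: 1 + 2 + 3 + 4 + 5 + 6 = 21
WMA = 147317 / 21 = 7015.095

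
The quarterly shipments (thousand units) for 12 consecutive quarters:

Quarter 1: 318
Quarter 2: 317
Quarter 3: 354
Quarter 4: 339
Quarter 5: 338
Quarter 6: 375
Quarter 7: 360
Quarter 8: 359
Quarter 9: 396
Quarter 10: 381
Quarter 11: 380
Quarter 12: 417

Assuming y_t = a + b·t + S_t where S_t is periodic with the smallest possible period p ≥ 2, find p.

First differences y_{t+1} − y_t: -1, 37, -15, -1, 37, -15, -1, 37, …
The difference pattern repeats every 3 terms and not for any smaller step, so p = 3.

3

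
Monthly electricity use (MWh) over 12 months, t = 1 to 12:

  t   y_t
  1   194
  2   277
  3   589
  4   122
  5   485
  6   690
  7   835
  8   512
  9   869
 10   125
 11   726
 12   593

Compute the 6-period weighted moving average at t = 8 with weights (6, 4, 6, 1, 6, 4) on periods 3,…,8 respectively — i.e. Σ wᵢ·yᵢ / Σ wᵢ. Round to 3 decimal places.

543.704

Weighted sum: 6·589 + 4·122 + 6·485 + 1·690 + 6·835 + 4·512 = 3534 + 488 + 2910 + 690 + 5010 + 2048 = 14680
Weight total: 6 + 4 + 6 + 1 + 6 + 4 = 27
WMA = 14680 / 27 = 543.704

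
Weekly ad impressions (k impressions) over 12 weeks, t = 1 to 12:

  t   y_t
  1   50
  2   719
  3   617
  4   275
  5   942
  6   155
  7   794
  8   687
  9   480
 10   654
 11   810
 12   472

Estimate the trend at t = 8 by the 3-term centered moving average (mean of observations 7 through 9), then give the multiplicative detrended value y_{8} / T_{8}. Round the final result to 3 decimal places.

Trend T_8 = (794 + 687 + 480) / 3 = 1961/3 = 653.66667
Ratio to trend: 687 / 653.66667 = 1.051

1.051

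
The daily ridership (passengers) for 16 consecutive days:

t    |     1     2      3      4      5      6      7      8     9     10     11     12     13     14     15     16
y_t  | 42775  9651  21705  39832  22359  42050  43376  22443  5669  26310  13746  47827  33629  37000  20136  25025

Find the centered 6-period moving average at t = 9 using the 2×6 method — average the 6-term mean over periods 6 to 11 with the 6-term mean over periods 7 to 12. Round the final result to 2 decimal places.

26080.42

Sum over 6–11: 42050 + 43376 + 22443 + 5669 + 26310 + 13746 = 153594
Sum over 7–12: 43376 + 22443 + 5669 + 26310 + 13746 + 47827 = 159371
CMA at t=9 = (153594 + 159371) / (2·6) = 312965 / 12 = 26080.42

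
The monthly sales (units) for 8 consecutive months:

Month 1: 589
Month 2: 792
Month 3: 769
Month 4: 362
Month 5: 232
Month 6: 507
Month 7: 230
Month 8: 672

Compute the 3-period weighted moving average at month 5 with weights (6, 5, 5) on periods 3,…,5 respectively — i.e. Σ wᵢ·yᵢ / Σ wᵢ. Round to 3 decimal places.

474.000

Weighted sum: 6·769 + 5·362 + 5·232 = 4614 + 1810 + 1160 = 7584
Weight total: 6 + 5 + 5 = 16
WMA = 7584 / 16 = 474.000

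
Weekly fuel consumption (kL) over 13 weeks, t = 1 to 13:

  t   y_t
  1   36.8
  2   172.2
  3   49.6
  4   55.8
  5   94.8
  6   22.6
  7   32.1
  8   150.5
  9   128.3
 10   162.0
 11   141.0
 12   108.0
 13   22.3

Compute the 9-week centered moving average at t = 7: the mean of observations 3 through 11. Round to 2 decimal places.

92.97

Sum of periods 3–11: 49.6 + 55.8 + 94.8 + 22.6 + 32.1 + 150.5 + 128.3 + 162.0 + 141.0 = 836.7
Divide by 9: 836.7 / 9 = 92.97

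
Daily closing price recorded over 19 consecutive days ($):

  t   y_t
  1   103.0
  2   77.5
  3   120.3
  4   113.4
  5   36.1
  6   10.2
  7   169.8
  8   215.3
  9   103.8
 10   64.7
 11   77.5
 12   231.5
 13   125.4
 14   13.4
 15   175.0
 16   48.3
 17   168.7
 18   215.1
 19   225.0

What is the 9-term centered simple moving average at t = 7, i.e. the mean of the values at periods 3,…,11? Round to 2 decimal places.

101.23

Sum of periods 3–11: 120.3 + 113.4 + 36.1 + 10.2 + 169.8 + 215.3 + 103.8 + 64.7 + 77.5 = 911.1
Divide by 9: 911.1 / 9 = 101.23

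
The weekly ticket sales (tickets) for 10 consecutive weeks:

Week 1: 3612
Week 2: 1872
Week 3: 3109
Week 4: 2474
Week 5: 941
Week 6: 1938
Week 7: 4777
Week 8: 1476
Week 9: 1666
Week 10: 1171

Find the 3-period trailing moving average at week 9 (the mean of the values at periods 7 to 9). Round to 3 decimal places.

Sum of periods 7–9: 4777 + 1476 + 1666 = 7919
Divide by 3: 7919 / 3 = 2639.667

2639.667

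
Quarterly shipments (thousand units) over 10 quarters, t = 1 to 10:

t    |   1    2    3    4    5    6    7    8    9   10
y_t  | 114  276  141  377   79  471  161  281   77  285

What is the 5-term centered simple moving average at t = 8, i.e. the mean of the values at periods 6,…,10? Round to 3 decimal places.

255.000

Sum of periods 6–10: 471 + 161 + 281 + 77 + 285 = 1275
Divide by 5: 1275 / 5 = 255.000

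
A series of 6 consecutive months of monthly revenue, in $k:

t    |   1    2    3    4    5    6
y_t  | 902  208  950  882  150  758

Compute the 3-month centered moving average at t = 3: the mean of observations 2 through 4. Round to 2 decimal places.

Sum of periods 2–4: 208 + 950 + 882 = 2040
Divide by 3: 2040 / 3 = 680.00

680.00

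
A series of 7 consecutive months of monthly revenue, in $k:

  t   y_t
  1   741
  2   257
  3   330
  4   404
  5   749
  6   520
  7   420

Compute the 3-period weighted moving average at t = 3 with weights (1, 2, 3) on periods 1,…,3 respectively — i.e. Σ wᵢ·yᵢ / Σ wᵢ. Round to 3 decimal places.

374.167

Weighted sum: 1·741 + 2·257 + 3·330 = 741 + 514 + 990 = 2245
Weight total: 1 + 2 + 3 = 6
WMA = 2245 / 6 = 374.167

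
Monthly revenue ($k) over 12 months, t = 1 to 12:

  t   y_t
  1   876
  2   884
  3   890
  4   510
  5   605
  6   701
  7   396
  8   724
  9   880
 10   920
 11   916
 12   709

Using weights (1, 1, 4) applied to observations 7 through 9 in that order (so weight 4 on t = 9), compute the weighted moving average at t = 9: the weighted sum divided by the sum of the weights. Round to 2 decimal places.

773.33

Weighted sum: 1·396 + 1·724 + 4·880 = 396 + 724 + 3520 = 4640
Weight total: 1 + 1 + 4 = 6
WMA = 4640 / 6 = 773.33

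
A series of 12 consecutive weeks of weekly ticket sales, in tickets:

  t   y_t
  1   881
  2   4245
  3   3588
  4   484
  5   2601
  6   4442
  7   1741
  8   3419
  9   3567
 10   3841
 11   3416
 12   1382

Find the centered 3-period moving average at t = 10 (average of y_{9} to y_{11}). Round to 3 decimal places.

Sum of periods 9–11: 3567 + 3841 + 3416 = 10824
Divide by 3: 10824 / 3 = 3608.000

3608.000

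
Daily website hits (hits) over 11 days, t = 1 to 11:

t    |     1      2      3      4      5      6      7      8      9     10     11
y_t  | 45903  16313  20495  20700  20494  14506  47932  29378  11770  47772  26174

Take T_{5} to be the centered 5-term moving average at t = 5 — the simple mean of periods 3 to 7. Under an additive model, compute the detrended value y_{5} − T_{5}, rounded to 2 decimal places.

-4331.40

Trend T_5 = (20495 + 20700 + 20494 + 14506 + 47932) / 5 = 124127/5 = 24825.4000
Detrended value: 20494 − 24825.4000 = -4331.40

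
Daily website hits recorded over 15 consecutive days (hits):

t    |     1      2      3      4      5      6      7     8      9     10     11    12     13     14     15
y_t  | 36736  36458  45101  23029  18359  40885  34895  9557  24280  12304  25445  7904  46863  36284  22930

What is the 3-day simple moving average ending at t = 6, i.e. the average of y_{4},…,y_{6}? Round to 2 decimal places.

Sum of periods 4–6: 23029 + 18359 + 40885 = 82273
Divide by 3: 82273 / 3 = 27424.33

27424.33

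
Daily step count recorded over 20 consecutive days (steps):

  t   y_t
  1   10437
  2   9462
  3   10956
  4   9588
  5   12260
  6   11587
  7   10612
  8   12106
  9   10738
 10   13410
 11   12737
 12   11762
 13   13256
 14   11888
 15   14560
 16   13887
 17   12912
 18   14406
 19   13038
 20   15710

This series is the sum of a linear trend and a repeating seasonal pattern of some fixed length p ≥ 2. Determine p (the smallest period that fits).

First differences y_{t+1} − y_t: -975, 1494, -1368, 2672, -673, -975, 1494, -1368, 2672, -673, -975, 1494, …
The difference pattern repeats every 5 terms and not for any smaller step, so p = 5.

5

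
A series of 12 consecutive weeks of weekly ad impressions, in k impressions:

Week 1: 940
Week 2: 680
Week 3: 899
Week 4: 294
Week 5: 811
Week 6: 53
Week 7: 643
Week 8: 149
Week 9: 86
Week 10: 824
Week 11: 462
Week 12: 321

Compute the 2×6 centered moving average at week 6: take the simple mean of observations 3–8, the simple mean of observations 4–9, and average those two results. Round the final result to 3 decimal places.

407.083

Sum over 3–8: 899 + 294 + 811 + 53 + 643 + 149 = 2849
Sum over 4–9: 294 + 811 + 53 + 643 + 149 + 86 = 2036
CMA at t=6 = (2849 + 2036) / (2·6) = 4885 / 12 = 407.083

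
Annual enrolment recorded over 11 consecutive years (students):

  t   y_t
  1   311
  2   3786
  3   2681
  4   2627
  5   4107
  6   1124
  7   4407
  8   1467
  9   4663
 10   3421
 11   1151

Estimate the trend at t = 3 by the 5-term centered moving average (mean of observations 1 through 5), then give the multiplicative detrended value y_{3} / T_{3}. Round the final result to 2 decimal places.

0.99

Trend T_3 = (311 + 3786 + 2681 + 2627 + 4107) / 5 = 13512/5 = 2702.4000
Ratio to trend: 2681 / 2702.4000 = 0.99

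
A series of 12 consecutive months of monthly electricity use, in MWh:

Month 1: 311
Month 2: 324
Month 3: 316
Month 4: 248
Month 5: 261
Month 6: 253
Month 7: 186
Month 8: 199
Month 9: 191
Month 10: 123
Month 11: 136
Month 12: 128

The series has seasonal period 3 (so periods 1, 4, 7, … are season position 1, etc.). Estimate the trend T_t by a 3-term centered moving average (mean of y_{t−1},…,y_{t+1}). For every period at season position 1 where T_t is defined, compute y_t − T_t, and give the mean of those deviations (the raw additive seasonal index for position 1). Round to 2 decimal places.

Season position 1 occurs at t = 4, 7, 10 (where T_t is defined).
t=4: T_4 = 275.0000; y_4 − T_4 = 248 − 275.0000 = -27.0000
t=7: T_7 = 212.6667; y_7 − T_7 = 186 − 212.6667 = -26.6667
t=10: T_10 = 150.0000; y_10 − T_10 = 123 − 150.0000 = -27.0000
Mean deviation: (-27.0000 + -26.6667 + -27.0000) / 3 = -26.89

-26.89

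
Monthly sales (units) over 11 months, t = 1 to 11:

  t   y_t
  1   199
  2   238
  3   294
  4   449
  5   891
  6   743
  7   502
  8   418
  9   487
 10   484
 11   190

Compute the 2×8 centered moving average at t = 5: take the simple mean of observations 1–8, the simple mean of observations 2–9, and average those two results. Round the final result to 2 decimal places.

Sum over 1–8: 199 + 238 + 294 + 449 + 891 + 743 + 502 + 418 = 3734
Sum over 2–9: 238 + 294 + 449 + 891 + 743 + 502 + 418 + 487 = 4022
CMA at t=5 = (3734 + 4022) / (2·8) = 7756 / 16 = 484.75

484.75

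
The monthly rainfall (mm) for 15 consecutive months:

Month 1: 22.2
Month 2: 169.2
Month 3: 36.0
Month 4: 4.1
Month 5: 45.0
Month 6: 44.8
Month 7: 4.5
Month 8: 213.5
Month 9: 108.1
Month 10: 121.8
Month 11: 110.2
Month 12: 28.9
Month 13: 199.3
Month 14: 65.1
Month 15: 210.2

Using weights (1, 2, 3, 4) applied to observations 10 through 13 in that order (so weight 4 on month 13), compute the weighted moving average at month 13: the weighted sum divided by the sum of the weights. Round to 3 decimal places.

122.610

Weighted sum: 1·121.8 + 2·110.2 + 3·28.9 + 4·199.3 = 121.8 + 220.4 + 86.7 + 797.2 = 1226.1
Weight total: 1 + 2 + 3 + 4 = 10
WMA = 1226.1 / 10 = 122.610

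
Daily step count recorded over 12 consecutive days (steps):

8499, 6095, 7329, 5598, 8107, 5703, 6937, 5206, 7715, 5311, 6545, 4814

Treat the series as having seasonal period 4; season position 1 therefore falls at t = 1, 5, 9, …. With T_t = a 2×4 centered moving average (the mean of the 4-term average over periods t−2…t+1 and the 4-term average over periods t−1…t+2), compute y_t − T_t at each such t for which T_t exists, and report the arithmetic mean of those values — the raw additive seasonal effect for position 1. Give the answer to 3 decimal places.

1471.750

Season position 1 occurs at t = 5, 9 (where T_t is defined).
t=5: T_5 = 6635.25000; y_5 − T_5 = 8107 − 6635.25000 = 1471.75000
t=9: T_9 = 6243.25000; y_9 − T_9 = 7715 − 6243.25000 = 1471.75000
Mean deviation: (1471.75000 + 1471.75000) / 2 = 1471.750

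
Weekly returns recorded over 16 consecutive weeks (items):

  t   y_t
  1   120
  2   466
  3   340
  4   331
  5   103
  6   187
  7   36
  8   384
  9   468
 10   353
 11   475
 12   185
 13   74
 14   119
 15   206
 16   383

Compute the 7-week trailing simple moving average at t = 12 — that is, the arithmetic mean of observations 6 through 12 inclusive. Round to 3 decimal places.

298.286

Sum of periods 6–12: 187 + 36 + 384 + 468 + 353 + 475 + 185 = 2088
Divide by 7: 2088 / 7 = 298.286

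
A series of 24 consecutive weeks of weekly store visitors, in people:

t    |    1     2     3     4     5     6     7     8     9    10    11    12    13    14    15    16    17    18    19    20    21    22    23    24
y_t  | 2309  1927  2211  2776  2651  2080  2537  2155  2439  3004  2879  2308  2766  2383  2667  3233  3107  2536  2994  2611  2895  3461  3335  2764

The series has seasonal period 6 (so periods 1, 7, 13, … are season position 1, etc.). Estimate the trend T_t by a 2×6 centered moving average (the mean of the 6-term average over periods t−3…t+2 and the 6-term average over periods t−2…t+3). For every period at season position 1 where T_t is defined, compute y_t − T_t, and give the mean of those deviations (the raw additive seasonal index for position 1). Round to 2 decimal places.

Season position 1 occurs at t = 7, 13, 19 (where T_t is defined).
t=7: T_7 = 2458.6667; y_7 − T_7 = 2537 − 2458.6667 = 78.3333
t=13: T_13 = 2686.9167; y_13 − T_13 = 2766 − 2686.9167 = 79.0833
t=19: T_19 = 2915.0000; y_19 − T_19 = 2994 − 2915.0000 = 79.0000
Mean deviation: (78.3333 + 79.0833 + 79.0000) / 3 = 78.81

78.81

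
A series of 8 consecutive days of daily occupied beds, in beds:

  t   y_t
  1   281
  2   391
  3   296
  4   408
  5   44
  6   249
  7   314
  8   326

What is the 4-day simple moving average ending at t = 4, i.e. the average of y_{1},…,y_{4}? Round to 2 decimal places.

Sum of periods 1–4: 281 + 391 + 296 + 408 = 1376
Divide by 4: 1376 / 4 = 344.00

344.00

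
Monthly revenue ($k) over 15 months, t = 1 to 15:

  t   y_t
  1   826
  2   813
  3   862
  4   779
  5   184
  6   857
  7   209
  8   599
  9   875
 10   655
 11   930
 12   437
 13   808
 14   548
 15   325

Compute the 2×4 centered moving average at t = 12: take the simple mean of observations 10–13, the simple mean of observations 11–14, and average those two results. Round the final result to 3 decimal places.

Sum over 10–13: 655 + 930 + 437 + 808 = 2830
Sum over 11–14: 930 + 437 + 808 + 548 = 2723
CMA at t=12 = (2830 + 2723) / (2·4) = 5553 / 8 = 694.125

694.125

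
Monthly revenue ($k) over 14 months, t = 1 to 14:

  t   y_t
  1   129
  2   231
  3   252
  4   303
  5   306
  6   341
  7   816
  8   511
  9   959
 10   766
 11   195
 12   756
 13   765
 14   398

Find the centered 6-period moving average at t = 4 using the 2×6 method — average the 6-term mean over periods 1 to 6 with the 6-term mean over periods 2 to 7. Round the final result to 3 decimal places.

Sum over 1–6: 129 + 231 + 252 + 303 + 306 + 341 = 1562
Sum over 2–7: 231 + 252 + 303 + 306 + 341 + 816 = 2249
CMA at t=4 = (1562 + 2249) / (2·6) = 3811 / 12 = 317.583

317.583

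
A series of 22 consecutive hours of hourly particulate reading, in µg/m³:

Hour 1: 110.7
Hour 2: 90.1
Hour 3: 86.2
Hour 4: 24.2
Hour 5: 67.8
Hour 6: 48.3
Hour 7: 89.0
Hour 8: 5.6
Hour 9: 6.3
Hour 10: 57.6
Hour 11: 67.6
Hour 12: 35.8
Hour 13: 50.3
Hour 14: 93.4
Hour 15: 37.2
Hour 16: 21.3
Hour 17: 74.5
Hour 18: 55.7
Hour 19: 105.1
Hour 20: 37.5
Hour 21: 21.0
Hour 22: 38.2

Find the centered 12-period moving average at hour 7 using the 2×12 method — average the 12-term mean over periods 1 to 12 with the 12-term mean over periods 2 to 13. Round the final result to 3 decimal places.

Sum over 1–12: 110.7 + 90.1 + 86.2 + 24.2 + 67.8 + 48.3 + 89.0 + 5.6 + 6.3 + 57.6 + 67.6 + 35.8 = 689.2
Sum over 2–13: 90.1 + 86.2 + 24.2 + 67.8 + 48.3 + 89.0 + 5.6 + 6.3 + 57.6 + 67.6 + 35.8 + 50.3 = 628.8
CMA at t=7 = (689.2 + 628.8) / (2·12) = 1318.0 / 24 = 54.917

54.917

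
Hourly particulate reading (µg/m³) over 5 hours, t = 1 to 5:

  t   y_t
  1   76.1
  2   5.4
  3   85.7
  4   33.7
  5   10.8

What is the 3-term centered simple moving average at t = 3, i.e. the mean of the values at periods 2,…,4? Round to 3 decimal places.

41.600

Sum of periods 2–4: 5.4 + 85.7 + 33.7 = 124.8
Divide by 3: 124.8 / 3 = 41.600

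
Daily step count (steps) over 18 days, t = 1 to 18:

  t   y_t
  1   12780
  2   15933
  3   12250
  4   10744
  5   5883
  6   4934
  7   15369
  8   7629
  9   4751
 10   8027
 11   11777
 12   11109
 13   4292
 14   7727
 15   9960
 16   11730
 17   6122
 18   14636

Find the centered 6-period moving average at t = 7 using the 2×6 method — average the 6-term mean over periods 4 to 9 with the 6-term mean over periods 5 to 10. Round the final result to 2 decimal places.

Sum over 4–9: 10744 + 5883 + 4934 + 15369 + 7629 + 4751 = 49310
Sum over 5–10: 5883 + 4934 + 15369 + 7629 + 4751 + 8027 = 46593
CMA at t=7 = (49310 + 46593) / (2·6) = 95903 / 12 = 7991.92

7991.92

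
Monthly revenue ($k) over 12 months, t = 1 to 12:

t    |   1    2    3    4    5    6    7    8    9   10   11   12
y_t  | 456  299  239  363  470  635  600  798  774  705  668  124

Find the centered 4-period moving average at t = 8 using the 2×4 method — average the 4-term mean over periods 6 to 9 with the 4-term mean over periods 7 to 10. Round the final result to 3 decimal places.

Sum over 6–9: 635 + 600 + 798 + 774 = 2807
Sum over 7–10: 600 + 798 + 774 + 705 = 2877
CMA at t=8 = (2807 + 2877) / (2·4) = 5684 / 8 = 710.500

710.500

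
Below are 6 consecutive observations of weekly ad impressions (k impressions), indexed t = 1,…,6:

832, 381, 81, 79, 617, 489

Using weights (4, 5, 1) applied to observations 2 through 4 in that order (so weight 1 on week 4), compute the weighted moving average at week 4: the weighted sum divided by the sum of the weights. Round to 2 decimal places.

Weighted sum: 4·381 + 5·81 + 1·79 = 1524 + 405 + 79 = 2008
Weight total: 4 + 5 + 1 = 10
WMA = 2008 / 10 = 200.80

200.80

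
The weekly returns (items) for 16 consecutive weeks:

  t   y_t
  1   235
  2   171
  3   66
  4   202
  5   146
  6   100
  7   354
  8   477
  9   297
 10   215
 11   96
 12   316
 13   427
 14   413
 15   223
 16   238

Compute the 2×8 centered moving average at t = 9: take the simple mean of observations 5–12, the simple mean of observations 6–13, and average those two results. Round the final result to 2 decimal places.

Sum over 5–12: 146 + 100 + 354 + 477 + 297 + 215 + 96 + 316 = 2001
Sum over 6–13: 100 + 354 + 477 + 297 + 215 + 96 + 316 + 427 = 2282
CMA at t=9 = (2001 + 2282) / (2·8) = 4283 / 16 = 267.69

267.69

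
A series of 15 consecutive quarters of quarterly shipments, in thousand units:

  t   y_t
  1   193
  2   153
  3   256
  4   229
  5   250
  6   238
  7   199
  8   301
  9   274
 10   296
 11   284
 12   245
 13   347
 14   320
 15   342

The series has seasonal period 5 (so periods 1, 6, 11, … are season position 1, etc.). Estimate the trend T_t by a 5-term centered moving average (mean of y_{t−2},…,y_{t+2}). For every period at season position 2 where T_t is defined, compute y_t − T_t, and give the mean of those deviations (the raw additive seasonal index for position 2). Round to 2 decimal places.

-53.40

Season position 2 occurs at t = 7, 12 (where T_t is defined).
t=7: T_7 = 252.4000; y_7 − T_7 = 199 − 252.4000 = -53.4000
t=12: T_12 = 298.4000; y_12 − T_12 = 245 − 298.4000 = -53.4000
Mean deviation: (-53.4000 + -53.4000) / 2 = -53.40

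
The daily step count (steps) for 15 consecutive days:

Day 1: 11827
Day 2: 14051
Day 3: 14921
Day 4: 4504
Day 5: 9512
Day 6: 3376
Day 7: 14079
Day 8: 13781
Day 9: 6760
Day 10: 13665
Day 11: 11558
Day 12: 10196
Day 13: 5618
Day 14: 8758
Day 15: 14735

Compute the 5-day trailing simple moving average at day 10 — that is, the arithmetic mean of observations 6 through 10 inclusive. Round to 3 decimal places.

10332.200

Sum of periods 6–10: 3376 + 14079 + 13781 + 6760 + 13665 = 51661
Divide by 5: 51661 / 5 = 10332.200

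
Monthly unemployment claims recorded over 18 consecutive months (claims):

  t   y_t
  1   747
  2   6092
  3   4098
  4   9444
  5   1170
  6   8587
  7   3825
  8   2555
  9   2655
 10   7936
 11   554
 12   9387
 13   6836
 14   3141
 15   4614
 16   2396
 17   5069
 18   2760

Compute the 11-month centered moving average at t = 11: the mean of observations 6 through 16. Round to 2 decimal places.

4771.45

Sum of periods 6–16: 8587 + 3825 + 2555 + 2655 + 7936 + 554 + 9387 + 6836 + 3141 + 4614 + 2396 = 52486
Divide by 11: 52486 / 11 = 4771.45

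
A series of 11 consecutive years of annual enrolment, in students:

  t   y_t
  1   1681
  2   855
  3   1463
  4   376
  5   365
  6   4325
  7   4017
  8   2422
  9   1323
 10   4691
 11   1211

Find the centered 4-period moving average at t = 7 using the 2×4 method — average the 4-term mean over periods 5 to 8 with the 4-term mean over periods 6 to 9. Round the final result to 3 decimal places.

2902.000

Sum over 5–8: 365 + 4325 + 4017 + 2422 = 11129
Sum over 6–9: 4325 + 4017 + 2422 + 1323 = 12087
CMA at t=7 = (11129 + 12087) / (2·4) = 23216 / 8 = 2902.000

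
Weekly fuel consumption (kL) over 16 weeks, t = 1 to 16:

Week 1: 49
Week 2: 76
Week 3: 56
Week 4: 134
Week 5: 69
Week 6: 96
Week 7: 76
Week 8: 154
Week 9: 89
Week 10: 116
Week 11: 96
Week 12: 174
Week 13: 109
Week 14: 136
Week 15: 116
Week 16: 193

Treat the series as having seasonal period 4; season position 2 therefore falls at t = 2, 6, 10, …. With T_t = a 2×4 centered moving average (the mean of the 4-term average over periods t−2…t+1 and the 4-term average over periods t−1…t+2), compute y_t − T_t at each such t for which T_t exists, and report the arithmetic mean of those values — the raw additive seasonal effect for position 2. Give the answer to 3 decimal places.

-0.208

Season position 2 occurs at t = 6, 10, 14 (where T_t is defined).
t=6: T_6 = 96.25000; y_6 − T_6 = 96 − 96.25000 = -0.25000
t=10: T_10 = 116.25000; y_10 − T_10 = 116 − 116.25000 = -0.25000
t=14: T_14 = 136.12500; y_14 − T_14 = 136 − 136.12500 = -0.12500
Mean deviation: (-0.25000 + -0.25000 + -0.12500) / 3 = -0.208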